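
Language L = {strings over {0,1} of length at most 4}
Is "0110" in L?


length = 4

Yes, "0110" is in L


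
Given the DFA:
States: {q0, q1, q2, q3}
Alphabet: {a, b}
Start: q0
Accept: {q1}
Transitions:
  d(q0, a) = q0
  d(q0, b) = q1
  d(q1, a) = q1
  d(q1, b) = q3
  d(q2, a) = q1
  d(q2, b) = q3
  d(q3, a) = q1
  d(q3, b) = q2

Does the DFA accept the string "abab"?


Trace: q0 -> q0 -> q1 -> q1 -> q3
Final state: q3
Accept states: {q1}

No, rejected (final state q3 is not an accept state)


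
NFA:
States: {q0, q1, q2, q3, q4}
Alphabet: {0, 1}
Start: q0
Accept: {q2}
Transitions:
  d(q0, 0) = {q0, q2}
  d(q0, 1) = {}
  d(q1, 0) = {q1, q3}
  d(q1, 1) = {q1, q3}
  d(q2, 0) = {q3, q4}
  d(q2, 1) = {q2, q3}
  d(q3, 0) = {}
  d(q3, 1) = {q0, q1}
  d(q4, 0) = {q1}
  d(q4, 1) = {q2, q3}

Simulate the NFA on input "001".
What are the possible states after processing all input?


Start: {q0}
  --0--> {q0, q2}
  --0--> {q0, q2, q3, q4}
  --1--> {q0, q1, q2, q3}

{q0, q1, q2, q3}


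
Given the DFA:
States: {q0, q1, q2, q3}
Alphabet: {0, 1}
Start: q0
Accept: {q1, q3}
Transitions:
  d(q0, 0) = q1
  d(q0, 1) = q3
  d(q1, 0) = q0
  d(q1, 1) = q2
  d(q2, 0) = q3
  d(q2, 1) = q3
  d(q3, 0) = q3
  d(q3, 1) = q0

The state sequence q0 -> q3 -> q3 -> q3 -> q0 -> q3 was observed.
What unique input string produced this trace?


Trace back each transition to find the symbol:
  q0 --[1]--> q3
  q3 --[0]--> q3
  q3 --[0]--> q3
  q3 --[1]--> q0
  q0 --[1]--> q3

"10011"


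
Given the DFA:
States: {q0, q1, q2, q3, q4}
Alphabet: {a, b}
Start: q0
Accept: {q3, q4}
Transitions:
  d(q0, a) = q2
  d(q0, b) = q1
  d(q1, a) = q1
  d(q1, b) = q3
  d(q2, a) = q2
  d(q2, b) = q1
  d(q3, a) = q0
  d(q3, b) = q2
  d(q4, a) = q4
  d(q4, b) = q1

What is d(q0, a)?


Looking up transition d(q0, a)

q2


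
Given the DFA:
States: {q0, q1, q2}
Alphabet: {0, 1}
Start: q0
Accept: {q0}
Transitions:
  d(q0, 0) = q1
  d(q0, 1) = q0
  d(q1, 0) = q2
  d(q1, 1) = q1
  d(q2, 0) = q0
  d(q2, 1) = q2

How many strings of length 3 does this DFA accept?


Enumerating all length-3 strings:
  "000" -> q0 [accept]
  "001" -> q2 [reject]
  "010" -> q2 [reject]
  "011" -> q1 [reject]
  "100" -> q2 [reject]
  "101" -> q1 [reject]
  "110" -> q1 [reject]
  "111" -> q0 [accept]

2 out of 8


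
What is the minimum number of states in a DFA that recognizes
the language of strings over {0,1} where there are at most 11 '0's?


States: count = 0, 1, ..., 11 (all accepting; 12 states), plus a dead state for count > 11.
Total: 12 + 1 = 13.

13


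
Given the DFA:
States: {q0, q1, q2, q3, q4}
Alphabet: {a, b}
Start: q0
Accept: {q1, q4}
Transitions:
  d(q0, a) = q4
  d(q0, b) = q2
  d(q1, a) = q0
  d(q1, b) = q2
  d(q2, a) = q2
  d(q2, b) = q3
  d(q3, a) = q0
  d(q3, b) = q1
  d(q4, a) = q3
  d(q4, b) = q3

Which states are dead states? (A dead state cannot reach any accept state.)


Forward reachability from each state:
  q0 -> reaches accept state q1 (live)
  q1 -> reaches accept state q1 (live)
  q2 -> reaches accept state q1 (live)
  q3 -> reaches accept state q1 (live)
  q4 -> reaches accept state q1 (live)

None (all states can reach an accept state)


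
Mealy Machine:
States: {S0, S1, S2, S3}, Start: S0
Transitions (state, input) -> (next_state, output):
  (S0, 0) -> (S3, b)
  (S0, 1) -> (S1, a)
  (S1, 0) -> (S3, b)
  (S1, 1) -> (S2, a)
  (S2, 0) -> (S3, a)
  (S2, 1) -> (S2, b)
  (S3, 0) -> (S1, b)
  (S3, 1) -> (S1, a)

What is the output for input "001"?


Step-by-step:
  (S0, 0) -> (S3, b)
  (S3, 0) -> (S1, b)
  (S1, 1) -> (S2, a)

"bba"


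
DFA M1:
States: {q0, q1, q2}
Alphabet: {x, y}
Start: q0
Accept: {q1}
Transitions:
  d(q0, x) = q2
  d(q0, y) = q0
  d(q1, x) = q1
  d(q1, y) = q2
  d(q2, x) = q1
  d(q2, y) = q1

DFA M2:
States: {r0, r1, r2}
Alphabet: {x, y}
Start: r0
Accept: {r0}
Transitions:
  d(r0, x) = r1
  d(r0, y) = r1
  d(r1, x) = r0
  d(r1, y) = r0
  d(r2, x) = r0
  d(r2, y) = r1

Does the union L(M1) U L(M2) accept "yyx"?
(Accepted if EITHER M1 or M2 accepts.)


M1: final=q2 accepted=False
M2: final=r1 accepted=False

No, union rejects (neither accepts)


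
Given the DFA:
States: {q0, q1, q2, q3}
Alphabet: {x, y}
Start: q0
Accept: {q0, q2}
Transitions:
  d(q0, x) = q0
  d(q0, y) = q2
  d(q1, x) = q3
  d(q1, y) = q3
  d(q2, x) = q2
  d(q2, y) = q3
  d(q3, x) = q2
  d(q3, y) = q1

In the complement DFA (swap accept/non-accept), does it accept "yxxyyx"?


Trace: q0 -> q2 -> q2 -> q2 -> q3 -> q1 -> q3
Final: q3
Original accept: {q0, q2}
Complement: q3 is not in original accept

Yes, complement accepts (original rejects)


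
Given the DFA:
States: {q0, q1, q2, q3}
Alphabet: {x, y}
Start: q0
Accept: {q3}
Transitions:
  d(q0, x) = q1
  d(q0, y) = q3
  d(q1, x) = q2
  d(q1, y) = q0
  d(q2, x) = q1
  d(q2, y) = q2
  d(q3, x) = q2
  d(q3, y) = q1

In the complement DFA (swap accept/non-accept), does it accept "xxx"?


Trace: q0 -> q1 -> q2 -> q1
Final: q1
Original accept: {q3}
Complement: q1 is not in original accept

Yes, complement accepts (original rejects)


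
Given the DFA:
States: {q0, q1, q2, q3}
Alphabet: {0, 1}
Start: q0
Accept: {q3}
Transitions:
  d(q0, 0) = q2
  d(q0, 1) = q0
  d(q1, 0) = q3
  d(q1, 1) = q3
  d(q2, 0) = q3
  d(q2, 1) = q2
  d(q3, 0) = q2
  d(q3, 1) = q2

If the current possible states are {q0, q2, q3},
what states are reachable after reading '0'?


Apply transition on '0' from each current state:
  d(q0, 0) = q2
  d(q2, 0) = q3
  d(q3, 0) = q2

{q2, q3}


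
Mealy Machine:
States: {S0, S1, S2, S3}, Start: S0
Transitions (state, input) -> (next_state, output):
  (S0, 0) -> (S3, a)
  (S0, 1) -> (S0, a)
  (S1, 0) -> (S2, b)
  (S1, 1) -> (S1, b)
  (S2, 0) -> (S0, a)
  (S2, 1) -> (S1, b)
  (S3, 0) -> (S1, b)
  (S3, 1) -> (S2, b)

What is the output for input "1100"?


Step-by-step:
  (S0, 1) -> (S0, a)
  (S0, 1) -> (S0, a)
  (S0, 0) -> (S3, a)
  (S3, 0) -> (S1, b)

"aaab"


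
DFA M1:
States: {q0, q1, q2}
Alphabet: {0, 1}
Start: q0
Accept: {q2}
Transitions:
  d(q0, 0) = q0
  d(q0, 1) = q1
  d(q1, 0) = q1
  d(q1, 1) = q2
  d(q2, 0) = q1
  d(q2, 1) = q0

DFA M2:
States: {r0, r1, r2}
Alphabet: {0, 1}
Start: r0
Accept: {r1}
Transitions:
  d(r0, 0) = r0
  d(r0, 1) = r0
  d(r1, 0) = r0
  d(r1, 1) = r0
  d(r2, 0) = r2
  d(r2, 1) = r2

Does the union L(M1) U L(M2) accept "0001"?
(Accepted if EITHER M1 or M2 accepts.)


M1: final=q1 accepted=False
M2: final=r0 accepted=False

No, union rejects (neither accepts)


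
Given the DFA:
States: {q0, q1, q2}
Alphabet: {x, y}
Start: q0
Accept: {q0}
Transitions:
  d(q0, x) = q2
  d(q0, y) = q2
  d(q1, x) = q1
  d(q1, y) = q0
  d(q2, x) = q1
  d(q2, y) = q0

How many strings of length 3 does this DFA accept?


Enumerating all length-3 strings:
  "xxx" -> q1 [reject]
  "xxy" -> q0 [accept]
  "xyx" -> q2 [reject]
  "xyy" -> q2 [reject]
  "yxx" -> q1 [reject]
  "yxy" -> q0 [accept]
  "yyx" -> q2 [reject]
  "yyy" -> q2 [reject]

2 out of 8


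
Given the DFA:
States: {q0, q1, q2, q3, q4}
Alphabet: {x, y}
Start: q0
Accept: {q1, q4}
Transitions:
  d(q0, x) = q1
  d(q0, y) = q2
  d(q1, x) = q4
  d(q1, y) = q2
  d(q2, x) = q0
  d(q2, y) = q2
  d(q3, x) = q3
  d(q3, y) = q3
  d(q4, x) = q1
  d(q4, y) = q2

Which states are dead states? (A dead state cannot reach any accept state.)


Forward reachability from each state:
  q0 -> reaches accept state q1 (live)
  q1 -> reaches accept state q1 (live)
  q2 -> reaches accept state q1 (live)
  q3 -> reaches {q3}, no accept state (dead)
  q4 -> reaches accept state q1 (live)

{q3}


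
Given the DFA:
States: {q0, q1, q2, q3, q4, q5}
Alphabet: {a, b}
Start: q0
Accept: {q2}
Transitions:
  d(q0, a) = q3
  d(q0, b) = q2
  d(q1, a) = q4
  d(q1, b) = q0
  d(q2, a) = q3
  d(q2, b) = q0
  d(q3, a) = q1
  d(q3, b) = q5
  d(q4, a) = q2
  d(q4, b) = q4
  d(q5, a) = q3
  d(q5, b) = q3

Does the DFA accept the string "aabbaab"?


Trace: q0 -> q3 -> q1 -> q0 -> q2 -> q3 -> q1 -> q0
Final state: q0
Accept states: {q2}

No, rejected (final state q0 is not an accept state)


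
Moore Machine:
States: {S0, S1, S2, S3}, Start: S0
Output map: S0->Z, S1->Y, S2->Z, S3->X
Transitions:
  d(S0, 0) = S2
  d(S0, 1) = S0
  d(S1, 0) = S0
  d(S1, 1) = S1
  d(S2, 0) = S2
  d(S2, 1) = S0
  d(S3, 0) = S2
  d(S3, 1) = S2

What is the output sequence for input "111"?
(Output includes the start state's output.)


Start: S0 (output Z)
  --1--> S0 (output Z)
  --1--> S0 (output Z)
  --1--> S0 (output Z)

"ZZZZ"


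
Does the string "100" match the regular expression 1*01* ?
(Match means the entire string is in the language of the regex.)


|string| = 3; first = '1'; last = '0'

No, "100" does not match 1*01*


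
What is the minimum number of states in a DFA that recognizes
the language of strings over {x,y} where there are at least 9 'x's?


States: count = 0, 1, ..., 8, and a final '>= 9' state.
Total: 9 + 1 = 10. Accept = '>= 9' state.

10


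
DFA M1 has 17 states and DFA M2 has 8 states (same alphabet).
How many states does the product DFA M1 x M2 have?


Product construction pairs every M1 state with every M2 state.
17 * 8 = 136

136


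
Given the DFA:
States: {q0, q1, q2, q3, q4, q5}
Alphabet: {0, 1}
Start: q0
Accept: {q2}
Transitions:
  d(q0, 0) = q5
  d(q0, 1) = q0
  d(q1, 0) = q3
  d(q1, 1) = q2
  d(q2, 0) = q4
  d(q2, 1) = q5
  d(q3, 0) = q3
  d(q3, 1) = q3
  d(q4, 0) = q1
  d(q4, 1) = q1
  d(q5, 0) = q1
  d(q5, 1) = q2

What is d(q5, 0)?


Looking up transition d(q5, 0)

q1


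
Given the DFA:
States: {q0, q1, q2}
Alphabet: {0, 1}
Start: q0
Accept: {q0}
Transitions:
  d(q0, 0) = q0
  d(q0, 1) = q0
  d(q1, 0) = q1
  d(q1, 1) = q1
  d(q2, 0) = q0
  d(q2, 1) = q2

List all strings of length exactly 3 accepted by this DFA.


All strings of length 3: 8 total
Accepted: 8

"000", "001", "010", "011", "100", "101", "110", "111"


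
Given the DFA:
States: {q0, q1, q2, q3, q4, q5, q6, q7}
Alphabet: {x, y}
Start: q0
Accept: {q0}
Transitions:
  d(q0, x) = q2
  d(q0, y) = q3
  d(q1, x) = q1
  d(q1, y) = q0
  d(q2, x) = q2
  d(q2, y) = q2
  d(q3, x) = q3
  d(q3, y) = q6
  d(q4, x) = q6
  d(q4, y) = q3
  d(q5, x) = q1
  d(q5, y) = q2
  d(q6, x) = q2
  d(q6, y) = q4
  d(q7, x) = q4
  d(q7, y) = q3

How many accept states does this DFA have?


Accept states listed: {q0}
Counting: q0(1)

1


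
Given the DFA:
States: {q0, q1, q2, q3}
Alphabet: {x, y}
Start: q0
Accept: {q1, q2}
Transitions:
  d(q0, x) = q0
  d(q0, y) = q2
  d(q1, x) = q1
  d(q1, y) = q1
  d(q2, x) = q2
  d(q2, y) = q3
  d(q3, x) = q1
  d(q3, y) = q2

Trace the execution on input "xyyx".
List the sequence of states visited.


Input: xyyx
d(q0, x) = q0
d(q0, y) = q2
d(q2, y) = q3
d(q3, x) = q1


q0 -> q0 -> q2 -> q3 -> q1


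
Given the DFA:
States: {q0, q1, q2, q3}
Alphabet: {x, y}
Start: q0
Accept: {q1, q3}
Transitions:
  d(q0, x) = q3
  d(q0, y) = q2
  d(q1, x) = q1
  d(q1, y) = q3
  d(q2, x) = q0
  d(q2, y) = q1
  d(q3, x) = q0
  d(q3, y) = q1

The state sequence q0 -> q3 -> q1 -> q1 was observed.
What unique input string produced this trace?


Trace back each transition to find the symbol:
  q0 --[x]--> q3
  q3 --[y]--> q1
  q1 --[x]--> q1

"xyx"


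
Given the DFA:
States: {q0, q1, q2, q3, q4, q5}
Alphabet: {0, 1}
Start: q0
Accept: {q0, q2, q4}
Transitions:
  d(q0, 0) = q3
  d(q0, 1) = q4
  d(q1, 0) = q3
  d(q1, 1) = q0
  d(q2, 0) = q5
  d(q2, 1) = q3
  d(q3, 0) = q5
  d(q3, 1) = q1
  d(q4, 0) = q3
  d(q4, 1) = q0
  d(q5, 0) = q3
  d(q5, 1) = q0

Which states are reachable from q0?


BFS from q0:
  layer 0: {q0}
  layer 1: {q3, q4}
  layer 2: {q1, q5}

{q0, q1, q3, q4, q5}


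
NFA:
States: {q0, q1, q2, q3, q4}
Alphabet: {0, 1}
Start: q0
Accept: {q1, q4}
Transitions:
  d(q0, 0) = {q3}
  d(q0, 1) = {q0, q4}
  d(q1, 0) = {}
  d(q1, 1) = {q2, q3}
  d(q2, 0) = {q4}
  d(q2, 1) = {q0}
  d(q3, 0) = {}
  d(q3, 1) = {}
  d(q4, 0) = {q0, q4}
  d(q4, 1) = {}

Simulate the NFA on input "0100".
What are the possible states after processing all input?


Start: {q0}
  --0--> {q3}
  --1--> {}
  --0--> {}
  --0--> {}

{} (empty set, no valid transitions)


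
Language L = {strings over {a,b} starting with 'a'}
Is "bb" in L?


first symbol = 'b'

No, "bb" is not in L


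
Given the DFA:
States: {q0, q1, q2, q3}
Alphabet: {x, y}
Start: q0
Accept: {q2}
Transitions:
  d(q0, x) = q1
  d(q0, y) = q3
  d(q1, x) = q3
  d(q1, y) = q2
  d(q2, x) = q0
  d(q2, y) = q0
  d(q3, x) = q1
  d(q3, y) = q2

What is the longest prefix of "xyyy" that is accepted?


Run the DFA, marking each prefix where the state is accepting:
  "" -> q0 [reject]
  "x" -> q1 [reject]
  "xy" -> q2 [accept]
  "xyy" -> q0 [reject]
  "xyyy" -> q3 [reject]

"xy"


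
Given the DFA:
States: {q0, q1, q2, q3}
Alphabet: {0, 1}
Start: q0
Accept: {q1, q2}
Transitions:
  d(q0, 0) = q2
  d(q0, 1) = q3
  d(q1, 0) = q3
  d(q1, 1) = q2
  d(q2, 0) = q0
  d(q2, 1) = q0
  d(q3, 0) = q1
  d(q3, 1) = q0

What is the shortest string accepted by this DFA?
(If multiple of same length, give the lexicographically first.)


BFS by string length (lex-first path to each state shown):
  len 0: q0<-""
  len 1: q2<-"0", q3<-"1"
Found accept state at length 1.

"0"


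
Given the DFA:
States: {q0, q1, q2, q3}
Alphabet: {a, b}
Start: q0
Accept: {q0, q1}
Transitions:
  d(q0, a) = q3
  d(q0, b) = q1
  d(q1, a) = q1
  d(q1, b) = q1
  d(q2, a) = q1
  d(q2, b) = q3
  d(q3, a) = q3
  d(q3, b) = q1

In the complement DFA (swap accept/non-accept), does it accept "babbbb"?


Trace: q0 -> q1 -> q1 -> q1 -> q1 -> q1 -> q1
Final: q1
Original accept: {q0, q1}
Complement: q1 is in original accept

No, complement rejects (original accepts)


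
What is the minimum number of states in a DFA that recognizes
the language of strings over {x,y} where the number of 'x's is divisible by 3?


States track (count of 'x') mod 3.
Need 3 states: one per remainder 0..2; accept = remainder 0.

3


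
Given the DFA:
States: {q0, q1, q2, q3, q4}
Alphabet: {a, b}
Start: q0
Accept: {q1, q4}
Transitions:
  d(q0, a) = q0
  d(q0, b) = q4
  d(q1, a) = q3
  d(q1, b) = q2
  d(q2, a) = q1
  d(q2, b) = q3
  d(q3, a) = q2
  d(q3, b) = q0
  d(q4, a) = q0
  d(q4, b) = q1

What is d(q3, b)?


Looking up transition d(q3, b)

q0


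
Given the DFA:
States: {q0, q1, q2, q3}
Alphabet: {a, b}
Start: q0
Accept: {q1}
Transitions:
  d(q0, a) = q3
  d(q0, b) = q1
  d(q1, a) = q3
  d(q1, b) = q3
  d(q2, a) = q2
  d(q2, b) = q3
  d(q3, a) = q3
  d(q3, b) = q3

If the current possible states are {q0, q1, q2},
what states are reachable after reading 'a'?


Apply transition on 'a' from each current state:
  d(q0, a) = q3
  d(q1, a) = q3
  d(q2, a) = q2

{q2, q3}


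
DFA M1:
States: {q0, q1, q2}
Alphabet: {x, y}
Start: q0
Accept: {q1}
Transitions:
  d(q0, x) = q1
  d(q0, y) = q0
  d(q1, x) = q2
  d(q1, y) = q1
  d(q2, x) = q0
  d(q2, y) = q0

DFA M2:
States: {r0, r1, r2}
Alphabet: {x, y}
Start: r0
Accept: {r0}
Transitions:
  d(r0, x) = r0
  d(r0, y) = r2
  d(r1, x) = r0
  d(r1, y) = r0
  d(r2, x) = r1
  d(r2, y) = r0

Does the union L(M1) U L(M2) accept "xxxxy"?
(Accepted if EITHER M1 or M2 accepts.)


M1: final=q1 accepted=True
M2: final=r2 accepted=False

Yes, union accepts


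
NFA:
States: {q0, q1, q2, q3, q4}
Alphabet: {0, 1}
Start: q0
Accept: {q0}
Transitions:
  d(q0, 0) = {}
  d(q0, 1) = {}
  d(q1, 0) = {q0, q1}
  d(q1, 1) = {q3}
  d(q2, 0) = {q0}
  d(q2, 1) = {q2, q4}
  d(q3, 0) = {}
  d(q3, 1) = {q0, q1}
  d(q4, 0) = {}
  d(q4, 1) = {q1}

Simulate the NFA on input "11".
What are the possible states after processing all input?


Start: {q0}
  --1--> {}
  --1--> {}

{} (empty set, no valid transitions)


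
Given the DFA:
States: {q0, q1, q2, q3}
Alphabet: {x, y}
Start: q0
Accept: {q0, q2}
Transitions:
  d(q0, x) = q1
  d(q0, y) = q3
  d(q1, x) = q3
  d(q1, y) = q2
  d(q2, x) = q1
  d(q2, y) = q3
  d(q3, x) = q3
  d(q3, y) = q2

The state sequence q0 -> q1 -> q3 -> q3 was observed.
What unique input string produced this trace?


Trace back each transition to find the symbol:
  q0 --[x]--> q1
  q1 --[x]--> q3
  q3 --[x]--> q3

"xxx"


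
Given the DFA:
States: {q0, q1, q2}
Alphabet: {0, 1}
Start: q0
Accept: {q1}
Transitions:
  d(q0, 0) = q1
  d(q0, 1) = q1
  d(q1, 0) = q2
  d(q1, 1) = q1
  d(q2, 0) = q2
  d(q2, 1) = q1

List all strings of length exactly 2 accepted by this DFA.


All strings of length 2: 4 total
Accepted: 2

"01", "11"


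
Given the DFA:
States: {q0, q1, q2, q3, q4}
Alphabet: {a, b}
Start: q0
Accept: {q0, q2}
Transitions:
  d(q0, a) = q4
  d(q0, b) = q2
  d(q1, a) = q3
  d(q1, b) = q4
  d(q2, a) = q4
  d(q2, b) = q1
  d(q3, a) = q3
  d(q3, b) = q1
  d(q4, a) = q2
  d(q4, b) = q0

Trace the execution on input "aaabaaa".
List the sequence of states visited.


Input: aaabaaa
d(q0, a) = q4
d(q4, a) = q2
d(q2, a) = q4
d(q4, b) = q0
d(q0, a) = q4
d(q4, a) = q2
d(q2, a) = q4


q0 -> q4 -> q2 -> q4 -> q0 -> q4 -> q2 -> q4


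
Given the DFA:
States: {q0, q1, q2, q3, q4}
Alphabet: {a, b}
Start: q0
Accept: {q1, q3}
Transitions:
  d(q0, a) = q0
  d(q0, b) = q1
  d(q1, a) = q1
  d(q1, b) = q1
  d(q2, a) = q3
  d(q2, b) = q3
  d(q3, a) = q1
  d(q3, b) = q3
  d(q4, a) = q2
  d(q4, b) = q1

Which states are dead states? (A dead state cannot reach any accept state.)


Forward reachability from each state:
  q0 -> reaches accept state q1 (live)
  q1 -> reaches accept state q1 (live)
  q2 -> reaches accept state q1 (live)
  q3 -> reaches accept state q1 (live)
  q4 -> reaches accept state q1 (live)

None (all states can reach an accept state)


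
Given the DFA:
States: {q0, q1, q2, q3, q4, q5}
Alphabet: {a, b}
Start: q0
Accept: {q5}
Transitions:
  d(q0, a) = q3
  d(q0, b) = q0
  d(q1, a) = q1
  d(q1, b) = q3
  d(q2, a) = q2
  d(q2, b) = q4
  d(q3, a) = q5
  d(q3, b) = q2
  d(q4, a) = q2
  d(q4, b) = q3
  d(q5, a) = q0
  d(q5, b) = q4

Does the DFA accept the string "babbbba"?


Trace: q0 -> q0 -> q3 -> q2 -> q4 -> q3 -> q2 -> q2
Final state: q2
Accept states: {q5}

No, rejected (final state q2 is not an accept state)


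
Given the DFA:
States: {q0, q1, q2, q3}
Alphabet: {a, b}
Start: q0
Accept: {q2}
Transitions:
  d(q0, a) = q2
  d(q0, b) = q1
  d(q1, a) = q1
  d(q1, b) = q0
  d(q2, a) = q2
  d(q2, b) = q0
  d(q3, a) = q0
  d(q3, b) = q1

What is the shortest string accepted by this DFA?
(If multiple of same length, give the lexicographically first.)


BFS by string length (lex-first path to each state shown):
  len 0: q0<-""
  len 1: q1<-"b", q2<-"a"
Found accept state at length 1.

"a"


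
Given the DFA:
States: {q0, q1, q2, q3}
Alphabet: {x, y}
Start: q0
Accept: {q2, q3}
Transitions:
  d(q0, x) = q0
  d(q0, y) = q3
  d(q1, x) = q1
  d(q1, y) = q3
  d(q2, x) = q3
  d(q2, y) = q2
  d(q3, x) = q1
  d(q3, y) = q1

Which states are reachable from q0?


BFS from q0:
  layer 0: {q0}
  layer 1: {q3}
  layer 2: {q1}

{q0, q1, q3}


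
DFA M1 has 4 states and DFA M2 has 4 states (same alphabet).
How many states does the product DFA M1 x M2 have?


Product construction pairs every M1 state with every M2 state.
4 * 4 = 16

16


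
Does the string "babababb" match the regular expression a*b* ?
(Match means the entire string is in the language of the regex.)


|string| = 8; first = 'b'; last = 'b'

No, "babababb" does not match a*b*


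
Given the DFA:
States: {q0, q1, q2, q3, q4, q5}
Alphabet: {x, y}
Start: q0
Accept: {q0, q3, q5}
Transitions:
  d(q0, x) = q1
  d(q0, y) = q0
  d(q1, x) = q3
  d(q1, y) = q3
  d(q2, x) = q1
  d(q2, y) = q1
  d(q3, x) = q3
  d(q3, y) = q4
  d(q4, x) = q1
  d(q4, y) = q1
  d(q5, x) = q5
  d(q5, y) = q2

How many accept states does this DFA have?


Accept states listed: {q0, q3, q5}
Counting: q0(1) q3(2) q5(3)

3


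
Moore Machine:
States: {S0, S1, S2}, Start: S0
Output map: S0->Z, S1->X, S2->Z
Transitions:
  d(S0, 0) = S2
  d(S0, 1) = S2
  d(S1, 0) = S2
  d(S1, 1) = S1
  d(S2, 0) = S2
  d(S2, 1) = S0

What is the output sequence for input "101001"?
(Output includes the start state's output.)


Start: S0 (output Z)
  --1--> S2 (output Z)
  --0--> S2 (output Z)
  --1--> S0 (output Z)
  --0--> S2 (output Z)
  --0--> S2 (output Z)
  --1--> S0 (output Z)

"ZZZZZZZ"


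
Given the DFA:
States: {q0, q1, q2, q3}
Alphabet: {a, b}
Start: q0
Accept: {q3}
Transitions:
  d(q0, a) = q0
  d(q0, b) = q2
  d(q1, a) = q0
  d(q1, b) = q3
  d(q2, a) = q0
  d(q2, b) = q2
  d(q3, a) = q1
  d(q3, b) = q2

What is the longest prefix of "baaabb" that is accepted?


Run the DFA, marking each prefix where the state is accepting:
  "" -> q0 [reject]
  "b" -> q2 [reject]
  "ba" -> q0 [reject]
  "baa" -> q0 [reject]
  "baaa" -> q0 [reject]
  "baaab" -> q2 [reject]
  "baaabb" -> q2 [reject]

No prefix is accepted


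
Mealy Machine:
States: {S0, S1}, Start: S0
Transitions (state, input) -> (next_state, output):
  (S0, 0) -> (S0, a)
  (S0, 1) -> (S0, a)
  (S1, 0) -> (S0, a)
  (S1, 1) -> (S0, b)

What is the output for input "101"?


Step-by-step:
  (S0, 1) -> (S0, a)
  (S0, 0) -> (S0, a)
  (S0, 1) -> (S0, a)

"aaa"


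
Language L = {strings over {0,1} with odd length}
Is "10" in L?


length = 2; 2 mod 2 = 0

No, "10" is not in L


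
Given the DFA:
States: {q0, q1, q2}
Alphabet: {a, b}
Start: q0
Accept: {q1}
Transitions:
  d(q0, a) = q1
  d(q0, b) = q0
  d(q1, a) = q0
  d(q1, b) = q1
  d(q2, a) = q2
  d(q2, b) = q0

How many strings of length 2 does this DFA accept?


Enumerating all length-2 strings:
  "aa" -> q0 [reject]
  "ab" -> q1 [accept]
  "ba" -> q1 [accept]
  "bb" -> q0 [reject]

2 out of 4


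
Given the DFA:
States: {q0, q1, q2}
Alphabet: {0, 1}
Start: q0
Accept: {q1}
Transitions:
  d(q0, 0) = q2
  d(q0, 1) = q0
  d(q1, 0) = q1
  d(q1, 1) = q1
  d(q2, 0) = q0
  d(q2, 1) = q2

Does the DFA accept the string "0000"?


Trace: q0 -> q2 -> q0 -> q2 -> q0
Final state: q0
Accept states: {q1}

No, rejected (final state q0 is not an accept state)


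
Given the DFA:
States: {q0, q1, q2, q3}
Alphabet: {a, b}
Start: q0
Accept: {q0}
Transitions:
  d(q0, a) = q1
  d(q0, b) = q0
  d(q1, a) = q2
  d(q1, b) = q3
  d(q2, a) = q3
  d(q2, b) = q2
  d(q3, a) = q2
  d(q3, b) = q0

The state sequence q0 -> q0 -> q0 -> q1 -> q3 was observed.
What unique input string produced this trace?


Trace back each transition to find the symbol:
  q0 --[b]--> q0
  q0 --[b]--> q0
  q0 --[a]--> q1
  q1 --[b]--> q3

"bbab"


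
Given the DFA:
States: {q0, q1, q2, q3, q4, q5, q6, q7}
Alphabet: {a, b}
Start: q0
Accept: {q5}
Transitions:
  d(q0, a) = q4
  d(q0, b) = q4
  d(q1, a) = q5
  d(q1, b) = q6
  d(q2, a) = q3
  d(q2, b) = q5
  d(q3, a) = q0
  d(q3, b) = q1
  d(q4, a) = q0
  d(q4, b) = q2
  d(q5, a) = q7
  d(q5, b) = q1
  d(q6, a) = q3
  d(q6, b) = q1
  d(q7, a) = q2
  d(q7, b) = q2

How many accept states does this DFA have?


Accept states listed: {q5}
Counting: q5(1)

1


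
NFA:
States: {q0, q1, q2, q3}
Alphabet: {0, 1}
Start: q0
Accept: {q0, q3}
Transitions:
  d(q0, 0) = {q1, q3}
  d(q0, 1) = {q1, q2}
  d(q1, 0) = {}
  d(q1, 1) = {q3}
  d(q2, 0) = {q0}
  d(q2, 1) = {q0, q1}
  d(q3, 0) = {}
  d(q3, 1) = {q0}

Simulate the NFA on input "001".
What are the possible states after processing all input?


Start: {q0}
  --0--> {q1, q3}
  --0--> {}
  --1--> {}

{} (empty set, no valid transitions)


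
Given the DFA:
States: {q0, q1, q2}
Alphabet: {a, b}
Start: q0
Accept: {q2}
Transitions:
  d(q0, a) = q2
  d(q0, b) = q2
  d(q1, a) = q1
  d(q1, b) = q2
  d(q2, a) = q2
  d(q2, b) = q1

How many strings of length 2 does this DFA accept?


Enumerating all length-2 strings:
  "aa" -> q2 [accept]
  "ab" -> q1 [reject]
  "ba" -> q2 [accept]
  "bb" -> q1 [reject]

2 out of 4


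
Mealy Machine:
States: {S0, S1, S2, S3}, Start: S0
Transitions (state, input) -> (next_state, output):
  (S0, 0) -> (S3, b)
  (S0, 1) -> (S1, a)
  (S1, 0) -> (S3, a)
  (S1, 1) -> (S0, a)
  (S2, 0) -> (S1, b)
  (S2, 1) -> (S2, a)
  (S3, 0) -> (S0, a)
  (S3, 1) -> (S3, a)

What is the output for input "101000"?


Step-by-step:
  (S0, 1) -> (S1, a)
  (S1, 0) -> (S3, a)
  (S3, 1) -> (S3, a)
  (S3, 0) -> (S0, a)
  (S0, 0) -> (S3, b)
  (S3, 0) -> (S0, a)

"aaaaba"


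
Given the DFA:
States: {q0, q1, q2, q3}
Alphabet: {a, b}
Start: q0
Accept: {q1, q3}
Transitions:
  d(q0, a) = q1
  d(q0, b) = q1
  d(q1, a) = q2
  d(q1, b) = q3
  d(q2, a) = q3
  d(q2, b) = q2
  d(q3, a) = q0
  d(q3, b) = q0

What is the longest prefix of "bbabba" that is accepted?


Run the DFA, marking each prefix where the state is accepting:
  "" -> q0 [reject]
  "b" -> q1 [accept]
  "bb" -> q3 [accept]
  "bba" -> q0 [reject]
  "bbab" -> q1 [accept]
  "bbabb" -> q3 [accept]
  "bbabba" -> q0 [reject]

"bbabb"


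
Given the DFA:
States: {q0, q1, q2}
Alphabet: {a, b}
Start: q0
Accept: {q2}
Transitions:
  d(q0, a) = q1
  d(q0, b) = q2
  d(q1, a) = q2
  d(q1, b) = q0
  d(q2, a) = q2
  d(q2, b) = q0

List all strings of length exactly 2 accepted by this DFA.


All strings of length 2: 4 total
Accepted: 2

"aa", "ba"


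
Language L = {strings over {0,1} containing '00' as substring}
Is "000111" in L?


'00' occurs at index 0

Yes, "000111" is in L


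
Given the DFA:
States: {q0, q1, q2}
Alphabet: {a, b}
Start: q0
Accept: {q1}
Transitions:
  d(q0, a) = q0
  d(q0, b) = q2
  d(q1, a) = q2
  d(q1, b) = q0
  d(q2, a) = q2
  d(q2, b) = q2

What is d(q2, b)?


Looking up transition d(q2, b)

q2


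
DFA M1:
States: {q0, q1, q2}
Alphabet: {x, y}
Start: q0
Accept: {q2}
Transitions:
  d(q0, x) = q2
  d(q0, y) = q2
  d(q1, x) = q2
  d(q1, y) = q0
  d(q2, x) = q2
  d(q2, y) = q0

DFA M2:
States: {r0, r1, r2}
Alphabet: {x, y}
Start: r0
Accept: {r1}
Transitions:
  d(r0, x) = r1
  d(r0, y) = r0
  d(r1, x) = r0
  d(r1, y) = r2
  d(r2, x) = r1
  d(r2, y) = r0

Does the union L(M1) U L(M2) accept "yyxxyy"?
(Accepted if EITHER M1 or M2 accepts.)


M1: final=q2 accepted=True
M2: final=r0 accepted=False

Yes, union accepts


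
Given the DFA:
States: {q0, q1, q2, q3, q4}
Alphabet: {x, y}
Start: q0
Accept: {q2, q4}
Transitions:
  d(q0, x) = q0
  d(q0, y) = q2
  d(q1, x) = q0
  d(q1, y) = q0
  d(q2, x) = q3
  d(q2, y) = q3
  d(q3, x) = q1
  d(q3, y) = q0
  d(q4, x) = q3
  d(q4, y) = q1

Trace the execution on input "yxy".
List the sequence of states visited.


Input: yxy
d(q0, y) = q2
d(q2, x) = q3
d(q3, y) = q0


q0 -> q2 -> q3 -> q0


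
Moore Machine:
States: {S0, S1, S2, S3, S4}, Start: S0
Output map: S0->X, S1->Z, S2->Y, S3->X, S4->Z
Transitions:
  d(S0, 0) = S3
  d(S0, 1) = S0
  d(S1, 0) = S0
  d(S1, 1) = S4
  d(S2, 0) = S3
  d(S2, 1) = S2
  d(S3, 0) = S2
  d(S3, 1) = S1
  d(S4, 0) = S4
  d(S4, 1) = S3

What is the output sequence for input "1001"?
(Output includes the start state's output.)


Start: S0 (output X)
  --1--> S0 (output X)
  --0--> S3 (output X)
  --0--> S2 (output Y)
  --1--> S2 (output Y)

"XXXYY"


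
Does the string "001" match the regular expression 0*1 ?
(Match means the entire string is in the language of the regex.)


|string| = 3; first = '0'; last = '1'

Yes, "001" matches 0*1


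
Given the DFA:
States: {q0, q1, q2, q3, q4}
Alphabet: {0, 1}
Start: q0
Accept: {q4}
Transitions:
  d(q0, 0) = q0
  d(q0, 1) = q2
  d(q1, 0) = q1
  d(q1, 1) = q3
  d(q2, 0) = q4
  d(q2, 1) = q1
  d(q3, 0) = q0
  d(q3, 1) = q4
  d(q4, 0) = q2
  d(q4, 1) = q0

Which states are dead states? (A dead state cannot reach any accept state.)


Forward reachability from each state:
  q0 -> reaches accept state q4 (live)
  q1 -> reaches accept state q4 (live)
  q2 -> reaches accept state q4 (live)
  q3 -> reaches accept state q4 (live)
  q4 -> reaches accept state q4 (live)

None (all states can reach an accept state)


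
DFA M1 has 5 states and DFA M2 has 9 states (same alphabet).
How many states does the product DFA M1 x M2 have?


Product construction pairs every M1 state with every M2 state.
5 * 9 = 45

45


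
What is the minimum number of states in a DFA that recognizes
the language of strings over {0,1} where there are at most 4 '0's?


States: count = 0, 1, ..., 4 (all accepting; 5 states), plus a dead state for count > 4.
Total: 5 + 1 = 6.

6


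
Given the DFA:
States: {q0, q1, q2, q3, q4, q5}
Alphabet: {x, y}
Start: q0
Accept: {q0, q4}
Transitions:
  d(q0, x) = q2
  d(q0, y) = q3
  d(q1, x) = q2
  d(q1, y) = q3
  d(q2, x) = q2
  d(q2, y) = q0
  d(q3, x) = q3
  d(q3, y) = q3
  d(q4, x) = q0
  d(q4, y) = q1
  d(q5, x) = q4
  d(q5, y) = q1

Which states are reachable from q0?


BFS from q0:
  layer 0: {q0}
  layer 1: {q2, q3}

{q0, q2, q3}


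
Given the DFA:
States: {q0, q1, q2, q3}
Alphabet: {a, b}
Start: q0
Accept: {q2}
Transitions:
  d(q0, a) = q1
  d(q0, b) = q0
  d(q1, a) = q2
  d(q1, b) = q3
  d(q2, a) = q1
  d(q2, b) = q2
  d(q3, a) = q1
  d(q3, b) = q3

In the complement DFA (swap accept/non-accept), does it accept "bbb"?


Trace: q0 -> q0 -> q0 -> q0
Final: q0
Original accept: {q2}
Complement: q0 is not in original accept

Yes, complement accepts (original rejects)


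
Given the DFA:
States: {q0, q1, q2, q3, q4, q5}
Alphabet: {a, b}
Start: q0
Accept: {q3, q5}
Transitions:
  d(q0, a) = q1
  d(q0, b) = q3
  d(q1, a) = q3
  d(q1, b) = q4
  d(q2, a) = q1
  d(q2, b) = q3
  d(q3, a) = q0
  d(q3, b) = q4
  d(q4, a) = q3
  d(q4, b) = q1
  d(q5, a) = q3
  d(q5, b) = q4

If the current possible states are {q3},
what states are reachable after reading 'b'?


Apply transition on 'b' from each current state:
  d(q3, b) = q4

{q4}


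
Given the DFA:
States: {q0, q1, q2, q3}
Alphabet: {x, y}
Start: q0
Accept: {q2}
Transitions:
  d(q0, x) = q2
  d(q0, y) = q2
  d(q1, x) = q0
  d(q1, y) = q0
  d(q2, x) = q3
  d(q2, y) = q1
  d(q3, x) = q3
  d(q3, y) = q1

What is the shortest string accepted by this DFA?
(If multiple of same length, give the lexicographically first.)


BFS by string length (lex-first path to each state shown):
  len 0: q0<-""
  len 1: q2<-"x"
Found accept state at length 1.

"x"


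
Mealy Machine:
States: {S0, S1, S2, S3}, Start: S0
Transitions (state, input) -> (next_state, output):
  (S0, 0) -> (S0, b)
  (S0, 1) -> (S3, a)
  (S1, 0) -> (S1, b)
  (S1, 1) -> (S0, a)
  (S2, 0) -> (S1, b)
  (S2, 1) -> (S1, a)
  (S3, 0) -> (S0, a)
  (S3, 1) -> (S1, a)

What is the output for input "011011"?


Step-by-step:
  (S0, 0) -> (S0, b)
  (S0, 1) -> (S3, a)
  (S3, 1) -> (S1, a)
  (S1, 0) -> (S1, b)
  (S1, 1) -> (S0, a)
  (S0, 1) -> (S3, a)

"baabaa"


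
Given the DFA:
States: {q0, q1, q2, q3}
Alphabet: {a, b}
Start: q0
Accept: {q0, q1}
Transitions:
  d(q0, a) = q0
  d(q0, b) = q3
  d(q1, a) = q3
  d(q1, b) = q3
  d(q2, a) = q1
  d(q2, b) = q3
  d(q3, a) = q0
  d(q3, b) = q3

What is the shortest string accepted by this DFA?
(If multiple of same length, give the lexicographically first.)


BFS by string length (lex-first path to each state shown):
  len 0: q0<-""
Found accept state at length 0.

"" (empty string)


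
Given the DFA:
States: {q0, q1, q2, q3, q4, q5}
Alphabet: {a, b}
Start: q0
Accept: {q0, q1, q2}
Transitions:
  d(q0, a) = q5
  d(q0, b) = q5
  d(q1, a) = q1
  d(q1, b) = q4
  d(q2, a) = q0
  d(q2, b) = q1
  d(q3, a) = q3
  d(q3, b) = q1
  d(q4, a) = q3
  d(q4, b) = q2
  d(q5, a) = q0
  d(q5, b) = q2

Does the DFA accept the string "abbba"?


Trace: q0 -> q5 -> q2 -> q1 -> q4 -> q3
Final state: q3
Accept states: {q0, q1, q2}

No, rejected (final state q3 is not an accept state)


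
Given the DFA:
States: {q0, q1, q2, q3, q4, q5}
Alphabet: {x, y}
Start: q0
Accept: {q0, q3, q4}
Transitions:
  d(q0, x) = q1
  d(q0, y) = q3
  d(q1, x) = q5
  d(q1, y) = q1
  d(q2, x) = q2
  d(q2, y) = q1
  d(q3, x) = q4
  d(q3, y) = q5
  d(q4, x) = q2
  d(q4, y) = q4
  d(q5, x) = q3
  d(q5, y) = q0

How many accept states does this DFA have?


Accept states listed: {q0, q3, q4}
Counting: q0(1) q3(2) q4(3)

3


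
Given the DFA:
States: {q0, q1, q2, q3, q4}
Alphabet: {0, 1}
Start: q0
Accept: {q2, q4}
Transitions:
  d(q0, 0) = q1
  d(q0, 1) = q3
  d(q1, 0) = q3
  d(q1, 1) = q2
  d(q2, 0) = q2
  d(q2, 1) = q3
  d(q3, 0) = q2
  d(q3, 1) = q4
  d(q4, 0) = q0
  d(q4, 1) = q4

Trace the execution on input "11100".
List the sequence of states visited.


Input: 11100
d(q0, 1) = q3
d(q3, 1) = q4
d(q4, 1) = q4
d(q4, 0) = q0
d(q0, 0) = q1


q0 -> q3 -> q4 -> q4 -> q0 -> q1


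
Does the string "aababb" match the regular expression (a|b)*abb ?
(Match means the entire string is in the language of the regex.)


|string| = 6; first = 'a'; last = 'b'

Yes, "aababb" matches (a|b)*abb


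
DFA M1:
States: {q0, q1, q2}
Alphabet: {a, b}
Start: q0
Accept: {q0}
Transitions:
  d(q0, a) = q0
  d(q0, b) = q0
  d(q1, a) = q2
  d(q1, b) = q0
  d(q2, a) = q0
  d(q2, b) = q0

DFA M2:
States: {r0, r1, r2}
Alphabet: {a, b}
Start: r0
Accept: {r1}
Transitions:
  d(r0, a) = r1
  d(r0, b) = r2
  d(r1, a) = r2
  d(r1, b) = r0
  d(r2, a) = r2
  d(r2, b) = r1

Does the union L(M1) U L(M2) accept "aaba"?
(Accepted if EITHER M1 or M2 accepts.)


M1: final=q0 accepted=True
M2: final=r2 accepted=False

Yes, union accepts


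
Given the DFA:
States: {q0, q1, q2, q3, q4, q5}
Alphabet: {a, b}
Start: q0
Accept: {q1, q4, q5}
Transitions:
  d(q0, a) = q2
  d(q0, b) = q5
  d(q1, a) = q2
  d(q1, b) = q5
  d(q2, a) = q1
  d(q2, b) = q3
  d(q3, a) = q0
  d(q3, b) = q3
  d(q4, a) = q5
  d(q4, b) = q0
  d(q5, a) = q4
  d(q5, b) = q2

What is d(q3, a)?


Looking up transition d(q3, a)

q0


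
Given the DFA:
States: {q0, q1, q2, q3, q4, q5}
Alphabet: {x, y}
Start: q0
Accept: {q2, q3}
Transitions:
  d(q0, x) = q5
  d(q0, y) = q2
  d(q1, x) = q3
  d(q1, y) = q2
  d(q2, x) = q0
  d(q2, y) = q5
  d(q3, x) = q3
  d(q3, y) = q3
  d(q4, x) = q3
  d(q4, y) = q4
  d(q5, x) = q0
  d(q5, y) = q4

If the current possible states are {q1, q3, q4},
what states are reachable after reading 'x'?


Apply transition on 'x' from each current state:
  d(q1, x) = q3
  d(q3, x) = q3
  d(q4, x) = q3

{q3}


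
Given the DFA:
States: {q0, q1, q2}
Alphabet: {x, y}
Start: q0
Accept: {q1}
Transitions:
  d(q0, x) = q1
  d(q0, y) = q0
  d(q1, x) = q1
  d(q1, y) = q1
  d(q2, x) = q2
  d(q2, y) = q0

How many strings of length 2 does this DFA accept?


Enumerating all length-2 strings:
  "xx" -> q1 [accept]
  "xy" -> q1 [accept]
  "yx" -> q1 [accept]
  "yy" -> q0 [reject]

3 out of 4


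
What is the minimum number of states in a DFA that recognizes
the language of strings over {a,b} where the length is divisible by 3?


States track (length) mod 3.
Need 3 states: one per remainder 0..2; accept = remainder 0.

3


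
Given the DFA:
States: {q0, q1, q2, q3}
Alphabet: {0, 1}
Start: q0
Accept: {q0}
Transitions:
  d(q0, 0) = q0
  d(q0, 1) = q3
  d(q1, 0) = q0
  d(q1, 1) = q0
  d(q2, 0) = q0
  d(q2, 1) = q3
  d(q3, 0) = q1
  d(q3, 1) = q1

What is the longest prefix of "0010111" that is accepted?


Run the DFA, marking each prefix where the state is accepting:
  "" -> q0 [accept]
  "0" -> q0 [accept]
  "00" -> q0 [accept]
  "001" -> q3 [reject]
  "0010" -> q1 [reject]
  "00101" -> q0 [accept]
  "001011" -> q3 [reject]
  "0010111" -> q1 [reject]

"00101"


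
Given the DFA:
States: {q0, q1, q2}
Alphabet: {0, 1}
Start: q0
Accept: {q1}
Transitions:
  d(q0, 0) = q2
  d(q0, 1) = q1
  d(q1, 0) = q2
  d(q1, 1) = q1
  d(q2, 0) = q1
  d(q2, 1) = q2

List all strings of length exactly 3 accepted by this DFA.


All strings of length 3: 8 total
Accepted: 4

"001", "010", "100", "111"


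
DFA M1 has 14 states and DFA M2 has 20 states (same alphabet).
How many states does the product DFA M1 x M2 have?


Product construction pairs every M1 state with every M2 state.
14 * 20 = 280

280


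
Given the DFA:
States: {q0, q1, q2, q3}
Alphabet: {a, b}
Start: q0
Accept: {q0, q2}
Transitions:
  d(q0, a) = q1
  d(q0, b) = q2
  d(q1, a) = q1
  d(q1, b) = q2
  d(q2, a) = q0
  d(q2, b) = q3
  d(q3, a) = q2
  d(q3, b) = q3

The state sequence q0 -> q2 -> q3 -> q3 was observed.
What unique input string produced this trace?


Trace back each transition to find the symbol:
  q0 --[b]--> q2
  q2 --[b]--> q3
  q3 --[b]--> q3

"bbb"


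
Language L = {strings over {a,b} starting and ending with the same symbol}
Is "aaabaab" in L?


first = 'a', last = 'b'

No, "aaabaab" is not in L


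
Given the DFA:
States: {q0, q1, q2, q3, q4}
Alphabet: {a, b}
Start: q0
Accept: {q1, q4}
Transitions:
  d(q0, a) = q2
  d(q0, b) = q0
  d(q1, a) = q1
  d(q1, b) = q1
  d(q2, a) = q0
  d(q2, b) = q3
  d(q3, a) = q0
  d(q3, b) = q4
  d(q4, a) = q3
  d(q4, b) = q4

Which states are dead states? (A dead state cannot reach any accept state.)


Forward reachability from each state:
  q0 -> reaches accept state q4 (live)
  q1 -> reaches accept state q1 (live)
  q2 -> reaches accept state q4 (live)
  q3 -> reaches accept state q4 (live)
  q4 -> reaches accept state q4 (live)

None (all states can reach an accept state)


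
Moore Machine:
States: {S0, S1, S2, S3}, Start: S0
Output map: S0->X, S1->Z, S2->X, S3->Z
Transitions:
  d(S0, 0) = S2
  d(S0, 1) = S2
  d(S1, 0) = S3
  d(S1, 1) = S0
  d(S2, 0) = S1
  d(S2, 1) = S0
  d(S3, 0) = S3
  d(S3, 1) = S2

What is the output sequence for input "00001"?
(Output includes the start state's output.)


Start: S0 (output X)
  --0--> S2 (output X)
  --0--> S1 (output Z)
  --0--> S3 (output Z)
  --0--> S3 (output Z)
  --1--> S2 (output X)

"XXZZZX"


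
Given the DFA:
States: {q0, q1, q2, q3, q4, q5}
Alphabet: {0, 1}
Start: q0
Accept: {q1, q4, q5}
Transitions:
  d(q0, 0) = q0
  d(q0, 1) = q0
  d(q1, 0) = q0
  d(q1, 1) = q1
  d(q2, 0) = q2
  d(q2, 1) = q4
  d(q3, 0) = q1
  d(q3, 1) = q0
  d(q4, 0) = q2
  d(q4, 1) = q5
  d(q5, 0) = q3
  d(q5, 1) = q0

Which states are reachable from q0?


BFS from q0:
  layer 0: {q0}

{q0}


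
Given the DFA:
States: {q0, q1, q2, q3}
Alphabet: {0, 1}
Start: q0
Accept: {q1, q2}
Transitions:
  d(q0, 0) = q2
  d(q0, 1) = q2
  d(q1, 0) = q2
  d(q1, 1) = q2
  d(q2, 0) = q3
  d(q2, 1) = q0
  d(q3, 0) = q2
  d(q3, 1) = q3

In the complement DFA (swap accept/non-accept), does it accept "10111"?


Trace: q0 -> q2 -> q3 -> q3 -> q3 -> q3
Final: q3
Original accept: {q1, q2}
Complement: q3 is not in original accept

Yes, complement accepts (original rejects)


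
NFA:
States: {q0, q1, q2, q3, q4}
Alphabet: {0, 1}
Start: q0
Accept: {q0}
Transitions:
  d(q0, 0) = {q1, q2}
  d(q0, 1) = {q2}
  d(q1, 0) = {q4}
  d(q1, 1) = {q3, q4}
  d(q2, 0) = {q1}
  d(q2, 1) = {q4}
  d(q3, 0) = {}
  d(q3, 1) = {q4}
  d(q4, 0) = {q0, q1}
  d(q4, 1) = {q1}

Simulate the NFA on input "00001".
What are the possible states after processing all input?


Start: {q0}
  --0--> {q1, q2}
  --0--> {q1, q4}
  --0--> {q0, q1, q4}
  --0--> {q0, q1, q2, q4}
  --1--> {q1, q2, q3, q4}

{q1, q2, q3, q4}


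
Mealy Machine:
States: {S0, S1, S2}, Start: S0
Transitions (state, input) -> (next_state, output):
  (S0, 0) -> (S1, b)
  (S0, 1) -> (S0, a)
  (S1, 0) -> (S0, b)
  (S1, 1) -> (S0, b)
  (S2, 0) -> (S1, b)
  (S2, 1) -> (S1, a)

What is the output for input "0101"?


Step-by-step:
  (S0, 0) -> (S1, b)
  (S1, 1) -> (S0, b)
  (S0, 0) -> (S1, b)
  (S1, 1) -> (S0, b)

"bbbb"


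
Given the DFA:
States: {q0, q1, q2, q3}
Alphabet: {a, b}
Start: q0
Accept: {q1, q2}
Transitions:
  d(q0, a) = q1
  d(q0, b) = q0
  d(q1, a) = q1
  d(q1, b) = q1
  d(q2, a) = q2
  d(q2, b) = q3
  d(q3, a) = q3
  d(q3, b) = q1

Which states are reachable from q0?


BFS from q0:
  layer 0: {q0}
  layer 1: {q1}

{q0, q1}


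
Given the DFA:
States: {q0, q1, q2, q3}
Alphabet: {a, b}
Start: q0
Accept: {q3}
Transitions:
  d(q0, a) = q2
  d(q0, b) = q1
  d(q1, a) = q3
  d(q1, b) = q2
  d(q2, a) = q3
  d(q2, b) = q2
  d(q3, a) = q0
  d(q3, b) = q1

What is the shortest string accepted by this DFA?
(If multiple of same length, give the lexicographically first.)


BFS by string length (lex-first path to each state shown):
  len 0: q0<-""
  len 1: q1<-"b", q2<-"a"
  len 2: q2<-"ab", q3<-"aa"
Found accept state at length 2.

"aa"


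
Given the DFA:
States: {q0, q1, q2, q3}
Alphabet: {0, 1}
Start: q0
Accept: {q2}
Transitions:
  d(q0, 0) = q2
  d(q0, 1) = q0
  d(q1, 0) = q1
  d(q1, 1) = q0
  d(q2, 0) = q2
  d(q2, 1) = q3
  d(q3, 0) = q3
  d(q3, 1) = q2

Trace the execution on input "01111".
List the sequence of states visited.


Input: 01111
d(q0, 0) = q2
d(q2, 1) = q3
d(q3, 1) = q2
d(q2, 1) = q3
d(q3, 1) = q2


q0 -> q2 -> q3 -> q2 -> q3 -> q2
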